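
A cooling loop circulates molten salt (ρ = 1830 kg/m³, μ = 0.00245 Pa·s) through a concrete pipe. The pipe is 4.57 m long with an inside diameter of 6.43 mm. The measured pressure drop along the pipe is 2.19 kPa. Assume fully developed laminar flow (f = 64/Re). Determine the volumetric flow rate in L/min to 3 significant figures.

Q ≈ 0.492 L/min

For laminar flow, f = 64/Re with Re = ρVD/μ, so Darcy-Weisbach reduces to ΔP = 32μLV/D². Solving for V: V = ΔP·D²/(32μL) = 2190·(0.00643)²/(32·0.00245·4.57) = 0.2527 m/s.
Check: Re = ρVD/μ = 1830·0.2527·0.00643/0.00245 = 1214 < 2300, so the laminar assumption holds.
Q = V·A = 0.2527·(π/4·0.00643²) = 8.206e-06 m³/s = 0.492 L/min.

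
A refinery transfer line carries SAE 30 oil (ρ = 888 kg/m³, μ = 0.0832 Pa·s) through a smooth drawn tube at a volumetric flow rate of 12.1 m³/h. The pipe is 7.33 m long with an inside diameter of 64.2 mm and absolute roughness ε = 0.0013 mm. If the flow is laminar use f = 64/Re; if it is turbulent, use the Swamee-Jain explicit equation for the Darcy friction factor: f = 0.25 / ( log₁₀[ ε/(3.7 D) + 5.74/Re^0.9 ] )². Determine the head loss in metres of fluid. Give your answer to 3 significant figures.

h_f ≈ 0.564 m

Q = 12.1 m³/h = 12.1/3600 = 0.003361 m³/s.
Cross-sectional area A = πD²/4 = π(0.0642)²/4 = 0.003237 m²; mean velocity V = Q/A = 0.003361/0.003237 = 1.038 m/s.
Reynolds number Re = ρVD/μ = 888 · 1.038 · 0.0642 / 0.0832 = 711.5.
Re < 2300 → laminar flow, so f = 64/Re = 64/711.5 = 0.08996 (the turbulent correlation is not needed).
Darcy-Weisbach: ΔP = f(L/D)(ρV²/2) = 0.08996·(7.33/0.0642)·(888·1.038²/2) = 0.08996·114.2·478.7 = 4916 Pa.
Head loss h_f = ΔP/(ρg) = 4916/(888·9.81) = 0.564 m.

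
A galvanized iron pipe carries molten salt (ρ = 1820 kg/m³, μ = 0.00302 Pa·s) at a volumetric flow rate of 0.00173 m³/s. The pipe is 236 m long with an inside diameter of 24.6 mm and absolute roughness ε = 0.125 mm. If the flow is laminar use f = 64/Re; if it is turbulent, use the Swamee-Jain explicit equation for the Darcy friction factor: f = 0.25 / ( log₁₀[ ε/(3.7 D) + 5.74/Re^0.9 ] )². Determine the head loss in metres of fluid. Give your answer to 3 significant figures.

Cross-sectional area A = πD²/4 = π(0.0246)²/4 = 0.0004753 m²; mean velocity V = Q/A = 0.00173/0.0004753 = 3.64 m/s.
Reynolds number Re = ρVD/μ = 1820 · 3.64 · 0.0246 / 0.00302 = 5.396e+04.
Re > 4000 → turbulent. Relative roughness ε/D = 0.000125/0.0246 = 0.00508. Swamee-Jain: f = 0.25/(log₁₀[0.00508/3.7 + 5.74/5.396e+04^0.9])² = 0.25/(log₁₀[0.00137 + 0.000316])² = 0.25/(-2.772)² = 0.03253.
Darcy-Weisbach: ΔP = f(L/D)(ρV²/2) = 0.03253·(236/0.0246)·(1820·3.64²/2) = 0.03253·9593·1.206e+04 = 3.762e+06 Pa.
Head loss h_f = ΔP/(ρg) = 3.762e+06/(1820·9.81) = 211 m.

h_f ≈ 211 m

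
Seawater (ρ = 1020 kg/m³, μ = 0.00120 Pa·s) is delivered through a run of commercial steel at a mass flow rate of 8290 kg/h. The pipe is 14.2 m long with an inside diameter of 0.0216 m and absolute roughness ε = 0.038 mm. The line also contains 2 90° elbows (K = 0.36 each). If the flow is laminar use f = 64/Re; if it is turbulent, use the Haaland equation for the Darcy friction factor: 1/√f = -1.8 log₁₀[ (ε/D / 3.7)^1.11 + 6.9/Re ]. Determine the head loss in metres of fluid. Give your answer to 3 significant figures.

ṁ = 8290 kg/h = 8290/3600 = 2.303 kg/s.
A = πD²/4 = π(0.0216)²/4 = 0.0003664 m²; mean velocity V = ṁ/(ρA) = 2.303/(1020 · 0.0003664) = 6.161 m/s.
Reynolds number Re = ρVD/μ = 1020 · 6.161 · 0.0216 / 0.0012 = 1.131e+05.
Re > 4000 → turbulent. Relative roughness ε/D = 3.8e-05/0.0216 = 0.00176. Haaland: 1/√f = -1.8 log₁₀[(0.00176/3.7)^1.11 + 6.9/1.131e+05] = -1.8 log₁₀[0.000205 + 6.1e-05] = 6.435, so f = 0.02415.
Total minor-loss coefficient ΣK = 2·0.36 = 0.72.
ΔP = [f·L/D + ΣK]·(ρV²/2) = [0.02415·14.2/0.0216 + 0.72]·(1020·6.161²/2) = [15.87 + 0.72]·1.936e+04 = 3.212e+05 Pa.
Head loss h_f = ΔP/(ρg) = 3.212e+05/(1020·9.81) = 32.1 m.

h_f ≈ 32.1 m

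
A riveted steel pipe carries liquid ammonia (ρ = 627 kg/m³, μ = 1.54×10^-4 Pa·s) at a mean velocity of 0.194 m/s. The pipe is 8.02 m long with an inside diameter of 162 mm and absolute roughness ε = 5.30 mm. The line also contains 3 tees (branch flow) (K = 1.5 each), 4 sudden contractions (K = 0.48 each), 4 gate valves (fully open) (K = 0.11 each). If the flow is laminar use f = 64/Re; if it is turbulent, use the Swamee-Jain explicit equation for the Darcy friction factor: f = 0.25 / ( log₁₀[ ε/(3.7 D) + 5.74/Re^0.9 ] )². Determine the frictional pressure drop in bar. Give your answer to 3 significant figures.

Reynolds number Re = ρVD/μ = 627 · 0.194 · 0.162 / 0.000154 = 1.28e+05.
Re > 4000 → turbulent. Relative roughness ε/D = 0.0053/0.162 = 0.0327. Swamee-Jain: f = 0.25/(log₁₀[0.0327/3.7 + 5.74/1.28e+05^0.9])² = 0.25/(log₁₀[0.00884 + 0.000145])² = 0.25/(-2.046)² = 0.0597.
Total minor-loss coefficient ΣK = 3·1.5 + 4·0.48 + 4·0.11 = 6.86.
ΔP = [f·L/D + ΣK]·(ρV²/2) = [0.0597·8.02/0.162 + 6.86]·(627·0.194²/2) = [2.956 + 6.86]·11.8 = 115.8 Pa.
ΔP = 115.8 Pa = 0.00116 bar.

ΔP ≈ 0.00116 bar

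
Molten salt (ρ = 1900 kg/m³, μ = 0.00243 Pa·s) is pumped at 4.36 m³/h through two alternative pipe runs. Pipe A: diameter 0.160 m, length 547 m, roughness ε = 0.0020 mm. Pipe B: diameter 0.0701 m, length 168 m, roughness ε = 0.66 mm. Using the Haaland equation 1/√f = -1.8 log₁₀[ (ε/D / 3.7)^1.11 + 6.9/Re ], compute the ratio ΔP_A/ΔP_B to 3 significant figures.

ΔP_A/ΔP_B ≈ 0.0435

Pipe A: V = Q/A = 0.001211/0.02011 = 0.06024 m/s; Re = 7536; ε/D = 1.25e-05; Haaland → f = 0.03344; ΔP_A = f(L/D)(ρV²/2) = 394.1 Pa.
Pipe B: V = Q/A = 0.001211/0.003859 = 0.3138 m/s; Re = 1.72e+04; ε/D = 0.00942; Haaland → f = 0.04039; ΔP_B = f(L/D)(ρV²/2) = 9055 Pa.
ΔP_A/ΔP_B = 394.1/9055 = 0.0435.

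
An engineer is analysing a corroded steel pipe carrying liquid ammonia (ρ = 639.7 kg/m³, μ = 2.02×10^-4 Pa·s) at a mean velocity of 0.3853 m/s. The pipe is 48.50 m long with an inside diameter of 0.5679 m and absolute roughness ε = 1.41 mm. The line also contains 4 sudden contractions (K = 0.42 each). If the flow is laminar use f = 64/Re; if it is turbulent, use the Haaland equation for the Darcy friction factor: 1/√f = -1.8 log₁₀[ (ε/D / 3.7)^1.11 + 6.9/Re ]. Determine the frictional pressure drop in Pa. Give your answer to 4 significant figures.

ΔP ≈ 181.5 Pa

Reynolds number Re = ρVD/μ = 639.7 · 0.3853 · 0.5679 / 0.000202 = 6.929e+05.
Re > 4000 → turbulent. Relative roughness ε/D = 0.00141/0.5679 = 0.00248. Haaland: 1/√f = -1.8 log₁₀[(0.00248/3.7)^1.11 + 6.9/6.929e+05] = -1.8 log₁₀[0.0003 + 9.96e-06] = 6.315, so f = 0.02508.
Total minor-loss coefficient ΣK = 4·0.42 = 1.68.
ΔP = [f·L/D + ΣK]·(ρV²/2) = [0.02508·48.5/0.5679 + 1.68]·(639.7·0.3853²/2) = [2.142 + 1.68]·47.48 = 181.5 Pa.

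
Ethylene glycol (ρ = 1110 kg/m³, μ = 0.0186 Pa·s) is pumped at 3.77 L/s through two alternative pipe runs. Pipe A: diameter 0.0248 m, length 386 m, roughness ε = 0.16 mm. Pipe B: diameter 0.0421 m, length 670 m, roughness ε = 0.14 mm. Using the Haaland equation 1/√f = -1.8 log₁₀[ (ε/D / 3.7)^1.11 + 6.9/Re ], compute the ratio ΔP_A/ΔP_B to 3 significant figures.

ΔP_A/ΔP_B ≈ 8.18

Pipe A: V = Q/A = 0.00377/0.0004831 = 7.805 m/s; Re = 1.155e+04; ε/D = 0.00645; Haaland → f = 0.03842; ΔP_A = f(L/D)(ρV²/2) = 2.022e+07 Pa.
Pipe B: V = Q/A = 0.00377/0.001392 = 2.708 m/s; Re = 6804; ε/D = 0.00333; Haaland → f = 0.03814; ΔP_B = f(L/D)(ρV²/2) = 2.471e+06 Pa.
ΔP_A/ΔP_B = 2.022e+07/2.471e+06 = 8.18.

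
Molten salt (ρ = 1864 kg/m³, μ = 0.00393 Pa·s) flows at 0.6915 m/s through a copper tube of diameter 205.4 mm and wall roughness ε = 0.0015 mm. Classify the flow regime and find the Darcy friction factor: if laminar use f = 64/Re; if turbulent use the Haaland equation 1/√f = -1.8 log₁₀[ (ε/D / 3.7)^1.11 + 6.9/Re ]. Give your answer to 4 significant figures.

f ≈ 0.01941

Re = ρVD/μ = 1864·0.6915·0.2054/0.00393 = 6.737e+04.
Re > 4000 → turbulent. ε/D = 1.5e-06/0.2054 = 7.3e-06; Haaland: 1/√f = -1.8 log₁₀[4.65e-07 + 0.000102] = 7.178, so f = 0.01941.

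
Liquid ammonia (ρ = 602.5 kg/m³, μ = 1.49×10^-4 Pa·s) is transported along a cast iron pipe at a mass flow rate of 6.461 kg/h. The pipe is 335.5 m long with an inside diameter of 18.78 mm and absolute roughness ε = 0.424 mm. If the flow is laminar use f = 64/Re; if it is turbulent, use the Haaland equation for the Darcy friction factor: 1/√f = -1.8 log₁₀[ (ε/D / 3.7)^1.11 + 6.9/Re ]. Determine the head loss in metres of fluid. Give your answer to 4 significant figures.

ṁ = 6.461 kg/h = 6.461/3600 = 0.001795 kg/s.
A = πD²/4 = π(0.01878)²/4 = 0.000277 m²; mean velocity V = ṁ/(ρA) = 0.001795/(602.5 · 0.000277) = 0.01075 m/s.
Reynolds number Re = ρVD/μ = 602.5 · 0.01075 · 0.01878 / 0.000149 = 816.6.
Re < 2300 → laminar flow, so f = 64/Re = 64/816.6 = 0.07837 (the turbulent correlation is not needed).
Darcy-Weisbach: ΔP = f(L/D)(ρV²/2) = 0.07837·(335.5/0.01878)·(602.5·0.01075²/2) = 0.07837·1.786e+04·0.03484 = 48.77 Pa.
Head loss h_f = ΔP/(ρg) = 48.77/(602.5·9.81) = 0.008252 m.

h_f ≈ 0.008252 m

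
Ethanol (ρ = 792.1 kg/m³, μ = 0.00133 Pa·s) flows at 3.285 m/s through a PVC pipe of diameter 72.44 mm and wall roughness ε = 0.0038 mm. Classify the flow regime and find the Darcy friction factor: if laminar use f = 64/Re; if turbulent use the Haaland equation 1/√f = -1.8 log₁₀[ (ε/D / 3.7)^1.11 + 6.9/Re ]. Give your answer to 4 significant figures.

Re = ρVD/μ = 792.1·3.285·0.07244/0.00133 = 1.417e+05.
Re > 4000 → turbulent. ε/D = 3.8e-06/0.07244 = 5.25e-05; Haaland: 1/√f = -1.8 log₁₀[4.15e-06 + 4.87e-05] = 7.699, so f = 0.01687.

f ≈ 0.01687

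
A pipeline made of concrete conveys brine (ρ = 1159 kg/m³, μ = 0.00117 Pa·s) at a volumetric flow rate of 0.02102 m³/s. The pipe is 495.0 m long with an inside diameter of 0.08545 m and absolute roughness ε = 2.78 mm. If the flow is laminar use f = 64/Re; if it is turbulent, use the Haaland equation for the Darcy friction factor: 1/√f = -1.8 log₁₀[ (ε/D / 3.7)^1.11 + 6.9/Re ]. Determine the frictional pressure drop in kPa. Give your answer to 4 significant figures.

ΔP ≈ 2677 kPa

Cross-sectional area A = πD²/4 = π(0.08545)²/4 = 0.005735 m²; mean velocity V = Q/A = 0.02102/0.005735 = 3.665 m/s.
Reynolds number Re = ρVD/μ = 1159 · 3.665 · 0.08545 / 0.00117 = 3.103e+05.
Re > 4000 → turbulent. Relative roughness ε/D = 0.00278/0.08545 = 0.0325. Haaland: 1/√f = -1.8 log₁₀[(0.0325/3.7)^1.11 + 6.9/3.103e+05] = -1.8 log₁₀[0.00522 + 2.22e-05] = 4.104, so f = 0.05936.
Darcy-Weisbach: ΔP = f(L/D)(ρV²/2) = 0.05936·(495/0.08545)·(1159·3.665²/2) = 0.05936·5793·7786 = 2.677e+06 Pa.
ΔP = 2.677e+06 Pa = 2677 kPa.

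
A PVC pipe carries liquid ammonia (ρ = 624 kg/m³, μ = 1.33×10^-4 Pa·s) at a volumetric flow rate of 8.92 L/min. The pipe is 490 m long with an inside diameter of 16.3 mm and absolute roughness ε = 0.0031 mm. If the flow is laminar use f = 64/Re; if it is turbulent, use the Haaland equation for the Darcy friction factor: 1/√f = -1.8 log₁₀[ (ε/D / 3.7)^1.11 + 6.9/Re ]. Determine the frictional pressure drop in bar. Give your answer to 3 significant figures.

Q = 8.92 L/min = 8.92/60000 = 0.0001487 m³/s.
Cross-sectional area A = πD²/4 = π(0.0163)²/4 = 0.0002087 m²; mean velocity V = Q/A = 0.0001487/0.0002087 = 0.7124 m/s.
Reynolds number Re = ρVD/μ = 624 · 0.7124 · 0.0163 / 0.000133 = 5.448e+04.
Re > 4000 → turbulent. Relative roughness ε/D = 3.1e-06/0.0163 = 0.00019. Haaland: 1/√f = -1.8 log₁₀[(0.00019/3.7)^1.11 + 6.9/5.448e+04] = -1.8 log₁₀[1.73e-05 + 0.000127] = 6.915, so f = 0.02091.
Darcy-Weisbach: ΔP = f(L/D)(ρV²/2) = 0.02091·(490/0.0163)·(624·0.7124²/2) = 0.02091·3.006e+04·158.4 = 9.956e+04 Pa.
ΔP = 9.956e+04 Pa = 0.996 bar.

ΔP ≈ 0.996 bar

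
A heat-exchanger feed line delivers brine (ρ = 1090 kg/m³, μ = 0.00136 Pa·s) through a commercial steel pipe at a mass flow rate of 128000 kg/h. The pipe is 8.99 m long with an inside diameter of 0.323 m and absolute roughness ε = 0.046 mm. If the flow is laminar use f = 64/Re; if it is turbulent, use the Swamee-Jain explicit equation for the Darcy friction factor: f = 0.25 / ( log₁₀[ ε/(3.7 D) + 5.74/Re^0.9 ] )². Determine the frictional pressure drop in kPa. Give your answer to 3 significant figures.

ΔP ≈ 0.0447 kPa

ṁ = 128000 kg/h = 128000/3600 = 35.56 kg/s.
A = πD²/4 = π(0.323)²/4 = 0.08194 m²; mean velocity V = ṁ/(ρA) = 35.56/(1090 · 0.08194) = 0.3981 m/s.
Reynolds number Re = ρVD/μ = 1090 · 0.3981 · 0.323 / 0.00136 = 1.031e+05.
Re > 4000 → turbulent. Relative roughness ε/D = 4.6e-05/0.323 = 0.000142. Swamee-Jain: f = 0.25/(log₁₀[0.000142/3.7 + 5.74/1.031e+05^0.9])² = 0.25/(log₁₀[3.85e-05 + 0.000177])² = 0.25/(-3.667)² = 0.01859.
Darcy-Weisbach: ΔP = f(L/D)(ρV²/2) = 0.01859·(8.99/0.323)·(1090·0.3981²/2) = 0.01859·27.83·86.37 = 44.69 Pa.
ΔP = 44.69 Pa = 0.0447 kPa.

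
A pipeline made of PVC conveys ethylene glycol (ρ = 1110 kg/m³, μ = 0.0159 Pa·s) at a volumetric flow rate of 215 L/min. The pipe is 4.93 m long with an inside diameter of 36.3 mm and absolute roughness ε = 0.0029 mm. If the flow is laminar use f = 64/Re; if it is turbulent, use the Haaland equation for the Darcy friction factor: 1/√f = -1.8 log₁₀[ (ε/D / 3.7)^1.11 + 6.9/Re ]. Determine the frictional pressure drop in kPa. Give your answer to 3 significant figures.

ΔP ≈ 29.0 kPa

Q = 215 L/min = 215/60000 = 0.003583 m³/s.
Cross-sectional area A = πD²/4 = π(0.0363)²/4 = 0.001035 m²; mean velocity V = Q/A = 0.003583/0.001035 = 3.462 m/s.
Reynolds number Re = ρVD/μ = 1110 · 3.462 · 0.0363 / 0.0159 = 8774.
Re > 4000 → turbulent. Relative roughness ε/D = 2.9e-06/0.0363 = 7.99e-05. Haaland: 1/√f = -1.8 log₁₀[(7.99e-05/3.7)^1.11 + 6.9/8774] = -1.8 log₁₀[6.62e-06 + 0.000786] = 5.581, so f = 0.0321.
Darcy-Weisbach: ΔP = f(L/D)(ρV²/2) = 0.0321·(4.93/0.0363)·(1110·3.462²/2) = 0.0321·135.8·6654 = 2.901e+04 Pa.
ΔP = 2.901e+04 Pa = 29.0 kPa.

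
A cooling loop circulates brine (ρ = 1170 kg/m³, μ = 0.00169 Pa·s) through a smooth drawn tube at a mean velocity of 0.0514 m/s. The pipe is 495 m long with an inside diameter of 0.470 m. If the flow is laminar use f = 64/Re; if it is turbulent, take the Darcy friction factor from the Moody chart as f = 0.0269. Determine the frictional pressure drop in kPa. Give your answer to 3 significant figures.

Reynolds number Re = ρVD/μ = 1170 · 0.0514 · 0.47 / 0.00169 = 1.672e+04.
Re > 4000 → turbulent; use the Moody-chart value f = 0.0269.
Darcy-Weisbach: ΔP = f(L/D)(ρV²/2) = 0.0269·(495/0.47)·(1170·0.0514²/2) = 0.0269·1053·1.546 = 43.79 Pa.
ΔP = 43.79 Pa = 0.0438 kPa.

ΔP ≈ 0.0438 kPa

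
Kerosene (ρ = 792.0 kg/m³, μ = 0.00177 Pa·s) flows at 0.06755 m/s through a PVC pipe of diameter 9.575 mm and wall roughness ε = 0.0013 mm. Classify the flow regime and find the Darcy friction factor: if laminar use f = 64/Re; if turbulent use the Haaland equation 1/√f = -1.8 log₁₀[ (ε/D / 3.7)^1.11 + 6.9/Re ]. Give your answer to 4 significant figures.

Re = ρVD/μ = 792·0.06755·0.009575/0.00177 = 289.4.
Re < 2300 → laminar, so f = 64/Re = 0.2211 (roughness is irrelevant in laminar flow).

f ≈ 0.2211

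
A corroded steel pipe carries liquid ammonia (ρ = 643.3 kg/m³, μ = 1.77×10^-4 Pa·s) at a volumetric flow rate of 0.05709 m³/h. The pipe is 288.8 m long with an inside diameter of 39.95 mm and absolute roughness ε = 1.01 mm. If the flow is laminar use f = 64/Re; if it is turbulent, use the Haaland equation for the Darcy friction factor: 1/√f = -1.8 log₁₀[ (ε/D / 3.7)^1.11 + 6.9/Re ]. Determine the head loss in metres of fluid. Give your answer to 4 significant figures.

h_f ≈ 0.002055 m

Q = 0.05709 m³/h = 0.05709/3600 = 1.586e-05 m³/s.
Cross-sectional area A = πD²/4 = π(0.03995)²/4 = 0.001253 m²; mean velocity V = Q/A = 1.586e-05/0.001253 = 0.01265 m/s.
Reynolds number Re = ρVD/μ = 643.3 · 0.01265 · 0.03995 / 0.000177 = 1837.
Re < 2300 → laminar flow, so f = 64/Re = 64/1837 = 0.03484 (the turbulent correlation is not needed).
Darcy-Weisbach: ΔP = f(L/D)(ρV²/2) = 0.03484·(288.8/0.03995)·(643.3·0.01265²/2) = 0.03484·7229·0.05148 = 12.97 Pa.
Head loss h_f = ΔP/(ρg) = 12.97/(643.3·9.81) = 0.002055 m.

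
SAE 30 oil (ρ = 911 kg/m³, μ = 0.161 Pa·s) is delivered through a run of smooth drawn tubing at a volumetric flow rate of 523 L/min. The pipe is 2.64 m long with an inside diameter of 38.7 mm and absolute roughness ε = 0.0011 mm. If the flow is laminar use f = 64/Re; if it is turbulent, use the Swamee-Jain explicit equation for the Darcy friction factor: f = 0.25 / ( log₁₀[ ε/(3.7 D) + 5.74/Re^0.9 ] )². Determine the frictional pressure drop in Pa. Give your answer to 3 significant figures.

ΔP ≈ 67300 Pa

Q = 523 L/min = 523/60000 = 0.008717 m³/s.
Cross-sectional area A = πD²/4 = π(0.0387)²/4 = 0.001176 m²; mean velocity V = Q/A = 0.008717/0.001176 = 7.41 m/s.
Reynolds number Re = ρVD/μ = 911 · 7.41 · 0.0387 / 0.161 = 1623.
Re < 2300 → laminar flow, so f = 64/Re = 64/1623 = 0.03944 (the turbulent correlation is not needed).
Darcy-Weisbach: ΔP = f(L/D)(ρV²/2) = 0.03944·(2.64/0.0387)·(911·7.41²/2) = 0.03944·68.22·2.501e+04 = 6.73e+04 Pa.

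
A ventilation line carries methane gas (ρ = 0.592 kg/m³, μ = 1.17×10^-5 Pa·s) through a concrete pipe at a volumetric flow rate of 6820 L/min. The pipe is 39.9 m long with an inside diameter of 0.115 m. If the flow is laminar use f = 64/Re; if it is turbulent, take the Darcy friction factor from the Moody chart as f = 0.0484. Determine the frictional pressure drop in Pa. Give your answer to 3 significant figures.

ΔP ≈ 595 Pa

Q = 6820 L/min = 6820/60000 = 0.1137 m³/s.
Cross-sectional area A = πD²/4 = π(0.115)²/4 = 0.01039 m²; mean velocity V = Q/A = 0.1137/0.01039 = 10.94 m/s.
Reynolds number Re = ρVD/μ = 0.592 · 10.94 · 0.115 / 1.17e-05 = 6.368e+04.
Re > 4000 → turbulent; use the Moody-chart value f = 0.0484.
Darcy-Weisbach: ΔP = f(L/D)(ρV²/2) = 0.0484·(39.9/0.115)·(0.592·10.94²/2) = 0.0484·347·35.45 = 595.3 Pa.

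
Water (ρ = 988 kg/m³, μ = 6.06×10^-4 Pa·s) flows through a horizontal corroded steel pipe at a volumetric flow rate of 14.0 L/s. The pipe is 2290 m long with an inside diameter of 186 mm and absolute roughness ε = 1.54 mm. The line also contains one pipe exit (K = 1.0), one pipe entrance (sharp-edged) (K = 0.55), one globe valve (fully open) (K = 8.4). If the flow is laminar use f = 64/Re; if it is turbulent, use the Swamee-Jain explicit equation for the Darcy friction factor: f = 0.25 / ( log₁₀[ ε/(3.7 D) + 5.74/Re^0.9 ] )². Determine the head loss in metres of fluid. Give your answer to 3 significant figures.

Q = 14.0 L/s = 14.0/1000 = 0.014 m³/s.
Cross-sectional area A = πD²/4 = π(0.186)²/4 = 0.02717 m²; mean velocity V = Q/A = 0.014/0.02717 = 0.5152 m/s.
Reynolds number Re = ρVD/μ = 988 · 0.5152 · 0.186 / 0.000606 = 1.562e+05.
Re > 4000 → turbulent. Relative roughness ε/D = 0.00154/0.186 = 0.00828. Swamee-Jain: f = 0.25/(log₁₀[0.00828/3.7 + 5.74/1.562e+05^0.9])² = 0.25/(log₁₀[0.00224 + 0.000121])² = 0.25/(-2.627)² = 0.03622.
Total minor-loss coefficient ΣK = 1·1 + 1·0.55 + 1·8.4 = 9.95.
ΔP = [f·L/D + ΣK]·(ρV²/2) = [0.03622·2290/0.186 + 9.95]·(988·0.5152²/2) = [445.9 + 9.95]·131.1 = 5.979e+04 Pa.
Head loss h_f = ΔP/(ρg) = 5.979e+04/(988·9.81) = 6.17 m.

h_f ≈ 6.17 m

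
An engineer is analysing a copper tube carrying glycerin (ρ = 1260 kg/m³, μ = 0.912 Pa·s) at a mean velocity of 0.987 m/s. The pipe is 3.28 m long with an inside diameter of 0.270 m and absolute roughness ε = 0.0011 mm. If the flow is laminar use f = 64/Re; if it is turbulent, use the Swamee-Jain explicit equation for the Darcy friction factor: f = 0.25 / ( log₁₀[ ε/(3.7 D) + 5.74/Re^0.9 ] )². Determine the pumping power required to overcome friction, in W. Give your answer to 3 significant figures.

Reynolds number Re = ρVD/μ = 1260 · 0.987 · 0.27 / 0.912 = 368.2.
Re < 2300 → laminar flow, so f = 64/Re = 64/368.2 = 0.1738 (the turbulent correlation is not needed).
Darcy-Weisbach: ΔP = f(L/D)(ρV²/2) = 0.1738·(3.28/0.27)·(1260·0.987²/2) = 0.1738·12.15·613.7 = 1296 Pa.
Q = V·A = 0.987·0.05726 = 0.05651 m³/s.
Pumping power P = QΔP = 0.05651·1296 = 73.24 W = 73.2 W.

P ≈ 73.2 W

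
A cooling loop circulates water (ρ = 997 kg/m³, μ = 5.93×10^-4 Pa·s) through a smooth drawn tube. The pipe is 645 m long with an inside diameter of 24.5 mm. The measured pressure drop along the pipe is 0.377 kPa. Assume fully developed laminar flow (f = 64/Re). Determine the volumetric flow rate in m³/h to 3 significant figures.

For laminar flow, f = 64/Re with Re = ρVD/μ, so Darcy-Weisbach reduces to ΔP = 32μLV/D². Solving for V: V = ΔP·D²/(32μL) = 377·(0.0245)²/(32·0.000593·645) = 0.01849 m/s.
Check: Re = ρVD/μ = 997·0.01849·0.0245/0.000593 = 761.6 < 2300, so the laminar assumption holds.
Q = V·A = 0.01849·(π/4·0.0245²) = 8.716e-06 m³/s = 0.0314 m³/h.

Q ≈ 0.0314 m³/h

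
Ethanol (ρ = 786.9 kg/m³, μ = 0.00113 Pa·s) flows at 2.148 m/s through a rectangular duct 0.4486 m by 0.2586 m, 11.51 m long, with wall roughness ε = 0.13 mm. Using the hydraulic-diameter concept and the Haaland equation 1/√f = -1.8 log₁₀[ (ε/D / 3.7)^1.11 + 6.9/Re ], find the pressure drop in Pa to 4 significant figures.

Hydraulic diameter D_h = 4A/P = 4·(0.4486·0.2586)/(2·(0.4486+0.2586)) = 0.464/1.414 = 0.3281 m.
Re = ρVD_h/μ = 786.9·2.148·0.3281/0.00113 = 4.907e+05.
ε/D_h = 0.00013/0.3281 = 0.000396; Haaland gives 1/√f = -1.8 log₁₀[3.92e-05+1.41e-05] = 7.693, so f = 0.0169.
ΔP = f(L/D_h)(ρV²/2) = 0.0169·11.51/0.3281·1815 = 1076 Pa.

ΔP ≈ 1076 Pa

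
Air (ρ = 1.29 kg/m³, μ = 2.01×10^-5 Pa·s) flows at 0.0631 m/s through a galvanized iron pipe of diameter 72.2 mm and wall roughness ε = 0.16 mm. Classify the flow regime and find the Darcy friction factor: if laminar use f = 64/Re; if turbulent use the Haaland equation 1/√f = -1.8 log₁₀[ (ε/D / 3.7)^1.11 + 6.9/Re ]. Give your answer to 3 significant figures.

Re = ρVD/μ = 1.29·0.0631·0.0722/2.01e-05 = 292.4.
Re < 2300 → laminar, so f = 64/Re = 0.2189 (roughness is irrelevant in laminar flow).

f ≈ 0.219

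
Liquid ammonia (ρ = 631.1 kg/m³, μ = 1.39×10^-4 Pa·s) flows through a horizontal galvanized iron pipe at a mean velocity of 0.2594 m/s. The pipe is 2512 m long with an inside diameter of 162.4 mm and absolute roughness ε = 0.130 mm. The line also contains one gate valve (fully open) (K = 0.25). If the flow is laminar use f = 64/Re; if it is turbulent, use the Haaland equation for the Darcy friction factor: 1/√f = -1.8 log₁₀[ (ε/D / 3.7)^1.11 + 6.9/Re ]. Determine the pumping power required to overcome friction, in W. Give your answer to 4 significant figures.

Reynolds number Re = ρVD/μ = 631.1 · 0.2594 · 0.1624 / 0.000139 = 1.913e+05.
Re > 4000 → turbulent. Relative roughness ε/D = 0.00013/0.1624 = 0.0008. Haaland: 1/√f = -1.8 log₁₀[(0.0008/3.7)^1.11 + 6.9/1.913e+05] = -1.8 log₁₀[8.55e-05 + 3.61e-05] = 7.047, so f = 0.02014.
Total minor-loss coefficient ΣK = 1·0.25 = 0.25.
ΔP = [f·L/D + ΣK]·(ρV²/2) = [0.02014·2512/0.1624 + 0.25]·(631.1·0.2594²/2) = [311.5 + 0.25]·21.23 = 6618 Pa.
Q = V·A = 0.2594·0.02071 = 0.005373 m³/s.
Pumping power P = QΔP = 0.005373·6618 = 35.562 W = 35.56 W.

P ≈ 35.56 W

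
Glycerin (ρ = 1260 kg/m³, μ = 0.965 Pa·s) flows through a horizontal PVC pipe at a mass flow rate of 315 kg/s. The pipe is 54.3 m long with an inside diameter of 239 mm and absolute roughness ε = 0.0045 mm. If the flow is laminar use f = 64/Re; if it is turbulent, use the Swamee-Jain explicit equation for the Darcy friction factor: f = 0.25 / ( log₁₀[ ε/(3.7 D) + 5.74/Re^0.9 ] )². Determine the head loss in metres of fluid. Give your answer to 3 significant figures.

A = πD²/4 = π(0.239)²/4 = 0.04486 m²; mean velocity V = ṁ/(ρA) = 315/(1260 · 0.04486) = 5.573 m/s.
Reynolds number Re = ρVD/μ = 1260 · 5.573 · 0.239 / 0.965 = 1739.
Re < 2300 → laminar flow, so f = 64/Re = 64/1739 = 0.0368 (the turbulent correlation is not needed).
Darcy-Weisbach: ΔP = f(L/D)(ρV²/2) = 0.0368·(54.3/0.239)·(1260·5.573²/2) = 0.0368·227.2·1.956e+04 = 1.636e+05 Pa.
Head loss h_f = ΔP/(ρg) = 1.636e+05/(1260·9.81) = 13.2 m.

h_f ≈ 13.2 m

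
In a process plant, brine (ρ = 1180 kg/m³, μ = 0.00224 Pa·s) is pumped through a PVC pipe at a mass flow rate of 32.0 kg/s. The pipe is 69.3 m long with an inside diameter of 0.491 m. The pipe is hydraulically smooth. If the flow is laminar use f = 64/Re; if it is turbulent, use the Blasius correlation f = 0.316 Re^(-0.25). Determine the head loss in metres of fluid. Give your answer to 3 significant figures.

A = πD²/4 = π(0.491)²/4 = 0.1893 m²; mean velocity V = ṁ/(ρA) = 32/(1180 · 0.1893) = 0.1432 m/s.
Reynolds number Re = ρVD/μ = 1180 · 0.1432 · 0.491 / 0.00224 = 3.705e+04.
Re > 4000 → turbulent. Smooth-pipe (Blasius): f = 0.316 Re^(-0.25) = 0.316/(3.705e+04)^0.25 = 0.02278.
Darcy-Weisbach: ΔP = f(L/D)(ρV²/2) = 0.02278·(69.3/0.491)·(1180·0.1432²/2) = 0.02278·141.1·12.1 = 38.91 Pa.
Head loss h_f = ΔP/(ρg) = 38.91/(1180·9.81) = 0.00336 m.

h_f ≈ 0.00336 m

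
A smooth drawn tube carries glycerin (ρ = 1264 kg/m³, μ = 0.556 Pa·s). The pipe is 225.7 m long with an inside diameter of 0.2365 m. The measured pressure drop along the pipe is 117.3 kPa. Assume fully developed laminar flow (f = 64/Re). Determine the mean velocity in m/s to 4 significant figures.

V ≈ 1.634 m/s

For laminar flow, f = 64/Re with Re = ρVD/μ, so Darcy-Weisbach reduces to ΔP = 32μLV/D². Solving for V: V = ΔP·D²/(32μL) = 1.173e+05·(0.2365)²/(32·0.556·225.7) = 1.634 m/s.
Check: Re = ρVD/μ = 1264·1.634·0.2365/0.556 = 878.4 < 2300, so the laminar assumption holds.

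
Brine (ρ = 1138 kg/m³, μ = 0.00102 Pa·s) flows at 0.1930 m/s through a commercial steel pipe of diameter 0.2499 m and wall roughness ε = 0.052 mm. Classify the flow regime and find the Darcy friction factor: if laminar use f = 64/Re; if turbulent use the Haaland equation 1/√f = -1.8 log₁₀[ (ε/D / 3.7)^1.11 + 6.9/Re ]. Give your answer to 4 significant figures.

f ≈ 0.02102

Re = ρVD/μ = 1138·0.193·0.2499/0.00102 = 5.381e+04.
Re > 4000 → turbulent. ε/D = 5.2e-05/0.2499 = 0.000208; Haaland: 1/√f = -1.8 log₁₀[1.92e-05 + 0.000128] = 6.897, so f = 0.02102.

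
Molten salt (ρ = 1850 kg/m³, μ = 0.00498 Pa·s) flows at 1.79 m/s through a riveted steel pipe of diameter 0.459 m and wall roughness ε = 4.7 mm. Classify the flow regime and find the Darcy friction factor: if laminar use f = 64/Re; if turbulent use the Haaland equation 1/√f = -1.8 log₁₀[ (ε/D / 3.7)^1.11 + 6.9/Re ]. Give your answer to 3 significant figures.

f ≈ 0.0385

Re = ρVD/μ = 1850·1.79·0.459/0.00498 = 3.052e+05.
Re > 4000 → turbulent. ε/D = 0.0047/0.459 = 0.0102; Haaland: 1/√f = -1.8 log₁₀[0.00145 + 2.26e-05] = 5.099, so f = 0.03847.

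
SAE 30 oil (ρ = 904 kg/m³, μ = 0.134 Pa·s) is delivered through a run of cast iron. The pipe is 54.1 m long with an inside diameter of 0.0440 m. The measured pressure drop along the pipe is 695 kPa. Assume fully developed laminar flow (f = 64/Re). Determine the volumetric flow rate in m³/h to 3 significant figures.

Q ≈ 31.7 m³/h

For laminar flow, f = 64/Re with Re = ρVD/μ, so Darcy-Weisbach reduces to ΔP = 32μLV/D². Solving for V: V = ΔP·D²/(32μL) = 6.95e+05·(0.044)²/(32·0.134·54.1) = 5.8 m/s.
Check: Re = ρVD/μ = 904·5.8·0.044/0.134 = 1722 < 2300, so the laminar assumption holds.
Q = V·A = 5.8·(π/4·0.044²) = 0.008819 m³/s = 31.7 m³/h.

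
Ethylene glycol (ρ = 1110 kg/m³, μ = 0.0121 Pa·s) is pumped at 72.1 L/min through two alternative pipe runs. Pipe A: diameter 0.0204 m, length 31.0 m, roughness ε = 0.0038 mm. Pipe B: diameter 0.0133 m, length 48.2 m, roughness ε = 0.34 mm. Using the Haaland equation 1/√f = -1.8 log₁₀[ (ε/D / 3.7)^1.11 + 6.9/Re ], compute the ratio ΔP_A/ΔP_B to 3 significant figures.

Pipe A: V = Q/A = 0.001202/0.0003269 = 3.676 m/s; Re = 6880; ε/D = 0.000186; Haaland → f = 0.03449; ΔP_A = f(L/D)(ρV²/2) = 3.932e+05 Pa.
Pipe B: V = Q/A = 0.001202/0.0001389 = 8.649 m/s; Re = 1.055e+04; ε/D = 0.0256; Haaland → f = 0.05673; ΔP_B = f(L/D)(ρV²/2) = 8.537e+06 Pa.
ΔP_A/ΔP_B = 3.932e+05/8.537e+06 = 0.0461.

ΔP_A/ΔP_B ≈ 0.0461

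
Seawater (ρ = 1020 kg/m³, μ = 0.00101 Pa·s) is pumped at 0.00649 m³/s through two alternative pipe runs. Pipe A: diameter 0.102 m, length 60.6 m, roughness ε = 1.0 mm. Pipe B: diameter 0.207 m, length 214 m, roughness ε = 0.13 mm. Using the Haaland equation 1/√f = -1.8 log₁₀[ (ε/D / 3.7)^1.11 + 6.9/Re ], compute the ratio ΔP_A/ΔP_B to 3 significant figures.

Pipe A: V = Q/A = 0.00649/0.008171 = 0.7942 m/s; Re = 8.182e+04; ε/D = 0.0098; Haaland → f = 0.03842; ΔP_A = f(L/D)(ρV²/2) = 7343 Pa.
Pipe B: V = Q/A = 0.00649/0.03365 = 0.1928 m/s; Re = 4.031e+04; ε/D = 0.000628; Haaland → f = 0.02347; ΔP_B = f(L/D)(ρV²/2) = 460.2 Pa.
ΔP_A/ΔP_B = 7343/460.2 = 16.0.

ΔP_A/ΔP_B ≈ 16.0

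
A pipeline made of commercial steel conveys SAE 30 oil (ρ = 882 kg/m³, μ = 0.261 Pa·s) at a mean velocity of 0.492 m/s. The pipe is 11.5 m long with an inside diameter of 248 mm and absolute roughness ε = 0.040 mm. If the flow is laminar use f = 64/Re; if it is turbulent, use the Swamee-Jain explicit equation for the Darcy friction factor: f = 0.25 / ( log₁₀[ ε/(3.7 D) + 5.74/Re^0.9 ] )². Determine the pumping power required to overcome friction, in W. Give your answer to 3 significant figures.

P ≈ 18.3 W

Reynolds number Re = ρVD/μ = 882 · 0.492 · 0.248 / 0.261 = 412.3.
Re < 2300 → laminar flow, so f = 64/Re = 64/412.3 = 0.1552 (the turbulent correlation is not needed).
Darcy-Weisbach: ΔP = f(L/D)(ρV²/2) = 0.1552·(11.5/0.248)·(882·0.492²/2) = 0.1552·46.37·106.8 = 768.3 Pa.
Q = V·A = 0.492·0.04831 = 0.02377 m³/s.
Pumping power P = QΔP = 0.02377·768.3 = 18.26 W = 18.3 W.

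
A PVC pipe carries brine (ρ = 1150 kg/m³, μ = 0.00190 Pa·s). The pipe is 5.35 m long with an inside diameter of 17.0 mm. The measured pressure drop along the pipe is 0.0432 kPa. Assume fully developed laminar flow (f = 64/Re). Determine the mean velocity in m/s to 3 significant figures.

For laminar flow, f = 64/Re with Re = ρVD/μ, so Darcy-Weisbach reduces to ΔP = 32μLV/D². Solving for V: V = ΔP·D²/(32μL) = 43.2·(0.017)²/(32·0.0019·5.35) = 0.03838 m/s.
Check: Re = ρVD/μ = 1150·0.03838·0.017/0.0019 = 394.9 < 2300, so the laminar assumption holds.

V ≈ 0.0384 m/s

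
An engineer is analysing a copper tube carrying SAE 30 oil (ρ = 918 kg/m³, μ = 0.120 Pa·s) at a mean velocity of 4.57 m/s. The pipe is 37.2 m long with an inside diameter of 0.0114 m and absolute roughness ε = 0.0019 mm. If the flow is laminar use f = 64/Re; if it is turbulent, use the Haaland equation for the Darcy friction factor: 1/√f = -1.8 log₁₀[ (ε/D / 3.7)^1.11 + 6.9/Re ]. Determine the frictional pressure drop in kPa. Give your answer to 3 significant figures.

ΔP ≈ 5020 kPa

Reynolds number Re = ρVD/μ = 918 · 4.57 · 0.0114 / 0.12 = 398.5.
Re < 2300 → laminar flow, so f = 64/Re = 64/398.5 = 0.1606 (the turbulent correlation is not needed).
Darcy-Weisbach: ΔP = f(L/D)(ρV²/2) = 0.1606·(37.2/0.0114)·(918·4.57²/2) = 0.1606·3263·9586 = 5.023e+06 Pa.
ΔP = 5.023e+06 Pa = 5020 kPa.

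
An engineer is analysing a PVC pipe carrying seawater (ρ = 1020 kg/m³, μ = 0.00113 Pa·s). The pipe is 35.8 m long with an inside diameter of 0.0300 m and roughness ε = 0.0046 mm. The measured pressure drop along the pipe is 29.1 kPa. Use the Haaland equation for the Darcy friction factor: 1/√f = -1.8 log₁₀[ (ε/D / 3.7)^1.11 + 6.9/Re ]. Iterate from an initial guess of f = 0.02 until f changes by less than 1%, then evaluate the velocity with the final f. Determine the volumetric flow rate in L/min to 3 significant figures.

Rearranging Darcy-Weisbach: V = √(2·ΔP·D/(f·L·ρ)). With ε/D = 4.6e-06/0.03 = 0.000153, iterate starting from f = 0.02:
  f = 0.02 → V = √(2·2.91e+04·0.03/(0.02·35.8·1020)) = 1.546 m/s; Re = ρVD/μ = 4.187e+04; f → 0.02197
  f = 0.02197 → V = 1.475 m/s; Re = 3.995e+04; f → 0.02219
  f = 0.02219 → V = 1.468 m/s; Re = 3.975e+04; f → 0.02221
Converged (Δf/f < 1%). With the final f = 0.02221: V = √(2·2.91e+04·0.03/(0.02221·35.8·1020)) = 1.467 m/s.
Q = V·A = 1.467·(π/4·0.03²) = 0.001037 m³/s = 62.2 L/min.

Q ≈ 62.2 L/min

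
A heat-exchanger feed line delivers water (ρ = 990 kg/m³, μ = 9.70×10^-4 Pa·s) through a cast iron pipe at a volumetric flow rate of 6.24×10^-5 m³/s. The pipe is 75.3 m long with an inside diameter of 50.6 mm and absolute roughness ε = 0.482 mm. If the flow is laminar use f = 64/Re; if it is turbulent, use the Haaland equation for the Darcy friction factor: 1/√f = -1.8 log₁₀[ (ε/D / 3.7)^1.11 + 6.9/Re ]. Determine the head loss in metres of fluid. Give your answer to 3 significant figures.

Cross-sectional area A = πD²/4 = π(0.0506)²/4 = 0.002011 m²; mean velocity V = Q/A = 6.24e-05/0.002011 = 0.03103 m/s.
Reynolds number Re = ρVD/μ = 990 · 0.03103 · 0.0506 / 0.00097 = 1603.
Re < 2300 → laminar flow, so f = 64/Re = 64/1603 = 0.03994 (the turbulent correlation is not needed).
Darcy-Weisbach: ΔP = f(L/D)(ρV²/2) = 0.03994·(75.3/0.0506)·(990·0.03103²/2) = 0.03994·1488·0.4766 = 28.33 Pa.
Head loss h_f = ΔP/(ρg) = 28.33/(990·9.81) = 0.00292 m.

h_f ≈ 0.00292 m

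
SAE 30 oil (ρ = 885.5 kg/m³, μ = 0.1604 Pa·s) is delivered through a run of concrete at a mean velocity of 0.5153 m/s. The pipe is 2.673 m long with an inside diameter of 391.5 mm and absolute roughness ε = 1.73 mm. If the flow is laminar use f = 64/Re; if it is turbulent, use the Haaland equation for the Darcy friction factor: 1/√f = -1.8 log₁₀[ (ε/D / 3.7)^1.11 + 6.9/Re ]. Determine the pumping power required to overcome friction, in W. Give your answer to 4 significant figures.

Reynolds number Re = ρVD/μ = 885.5 · 0.5153 · 0.3915 / 0.16 = 1114.
Re < 2300 → laminar flow, so f = 64/Re = 64/1114 = 0.05747 (the turbulent correlation is not needed).
Darcy-Weisbach: ΔP = f(L/D)(ρV²/2) = 0.05747·(2.673/0.3915)·(885.5·0.5153²/2) = 0.05747·6.828·117.6 = 46.13 Pa.
Q = V·A = 0.5153·0.1204 = 0.06203 m³/s.
Pumping power P = QΔP = 0.06203·46.13 = 2.8613 W = 2.861 W.

P ≈ 2.861 W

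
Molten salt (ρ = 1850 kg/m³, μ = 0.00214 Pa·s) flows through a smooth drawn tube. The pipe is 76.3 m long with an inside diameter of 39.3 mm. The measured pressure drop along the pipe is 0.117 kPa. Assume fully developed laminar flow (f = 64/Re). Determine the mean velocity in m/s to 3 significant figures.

For laminar flow, f = 64/Re with Re = ρVD/μ, so Darcy-Weisbach reduces to ΔP = 32μLV/D². Solving for V: V = ΔP·D²/(32μL) = 117·(0.0393)²/(32·0.00214·76.3) = 0.03458 m/s.
Check: Re = ρVD/μ = 1850·0.03458·0.0393/0.00214 = 1175 < 2300, so the laminar assumption holds.

V ≈ 0.0346 m/s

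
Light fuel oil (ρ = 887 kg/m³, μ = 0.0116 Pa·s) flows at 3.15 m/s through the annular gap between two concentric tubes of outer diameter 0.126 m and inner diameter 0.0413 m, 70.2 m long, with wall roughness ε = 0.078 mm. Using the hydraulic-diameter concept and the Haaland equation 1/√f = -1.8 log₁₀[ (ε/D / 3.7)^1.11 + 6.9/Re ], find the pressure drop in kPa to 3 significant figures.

Hydraulic diameter D_h = 4A/P = D_o - D_i = 0.126 - 0.0413 = 0.0847 m.
Re = ρVD_h/μ = 887·3.15·0.0847/0.0116 = 2.04e+04.
ε/D_h = 7.8e-05/0.0847 = 0.000921; Haaland gives 1/√f = -1.8 log₁₀[9.99e-05+0.000338] = 6.045, so f = 0.02736.
ΔP = f(L/D_h)(ρV²/2) = 0.02736·70.2/0.0847·4401 = 9.981e+04 Pa.
ΔP = 99.8 kPa.

ΔP ≈ 99.8 kPa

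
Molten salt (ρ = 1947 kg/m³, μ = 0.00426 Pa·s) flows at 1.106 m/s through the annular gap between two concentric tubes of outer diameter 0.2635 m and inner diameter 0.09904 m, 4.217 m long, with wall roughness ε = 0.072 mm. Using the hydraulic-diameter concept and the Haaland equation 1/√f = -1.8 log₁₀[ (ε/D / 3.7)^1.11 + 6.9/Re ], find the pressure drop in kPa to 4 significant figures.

Hydraulic diameter D_h = 4A/P = D_o - D_i = 0.2635 - 0.09904 = 0.1645 m.
Re = ρVD_h/μ = 1947·1.106·0.1645/0.00426 = 8.313e+04.
ε/D_h = 7.2e-05/0.1645 = 0.000438; Haaland gives 1/√f = -1.8 log₁₀[4.38e-05+8.3e-05] = 7.015, so f = 0.02032.
ΔP = f(L/D_h)(ρV²/2) = 0.02032·4.217/0.1645·1191 = 620.6 Pa.
ΔP = 0.6206 kPa.

ΔP ≈ 0.6206 kPa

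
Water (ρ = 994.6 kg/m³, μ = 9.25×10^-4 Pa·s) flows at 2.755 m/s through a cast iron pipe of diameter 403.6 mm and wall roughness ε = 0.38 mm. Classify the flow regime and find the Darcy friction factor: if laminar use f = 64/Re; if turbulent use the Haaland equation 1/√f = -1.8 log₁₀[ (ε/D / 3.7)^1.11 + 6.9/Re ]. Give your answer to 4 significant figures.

f ≈ 0.01962

Re = ρVD/μ = 994.6·2.755·0.4036/0.000925 = 1.196e+06.
Re > 4000 → turbulent. ε/D = 0.00038/0.4036 = 0.000942; Haaland: 1/√f = -1.8 log₁₀[0.000102 + 5.77e-06] = 7.139, so f = 0.01962.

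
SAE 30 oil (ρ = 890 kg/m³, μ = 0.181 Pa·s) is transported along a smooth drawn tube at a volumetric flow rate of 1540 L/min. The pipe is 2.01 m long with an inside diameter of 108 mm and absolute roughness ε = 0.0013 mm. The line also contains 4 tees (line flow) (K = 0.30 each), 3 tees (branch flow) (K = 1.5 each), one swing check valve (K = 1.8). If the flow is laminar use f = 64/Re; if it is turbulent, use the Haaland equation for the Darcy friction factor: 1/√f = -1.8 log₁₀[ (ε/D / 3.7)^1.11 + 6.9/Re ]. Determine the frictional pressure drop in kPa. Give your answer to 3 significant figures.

Q = 1540 L/min = 1540/60000 = 0.02567 m³/s.
Cross-sectional area A = πD²/4 = π(0.108)²/4 = 0.009161 m²; mean velocity V = Q/A = 0.02567/0.009161 = 2.802 m/s.
Reynolds number Re = ρVD/μ = 890 · 2.802 · 0.108 / 0.181 = 1488.
Re < 2300 → laminar flow, so f = 64/Re = 64/1488 = 0.04301 (the turbulent correlation is not needed).
Total minor-loss coefficient ΣK = 4·0.3 + 3·1.5 + 1·1.8 = 7.5.
ΔP = [f·L/D + ΣK]·(ρV²/2) = [0.04301·2.01/0.108 + 7.5]·(890·2.802²/2) = [0.8005 + 7.5]·3493 = 2.9e+04 Pa.
ΔP = 2.9e+04 Pa = 29.0 kPa.

ΔP ≈ 29.0 kPa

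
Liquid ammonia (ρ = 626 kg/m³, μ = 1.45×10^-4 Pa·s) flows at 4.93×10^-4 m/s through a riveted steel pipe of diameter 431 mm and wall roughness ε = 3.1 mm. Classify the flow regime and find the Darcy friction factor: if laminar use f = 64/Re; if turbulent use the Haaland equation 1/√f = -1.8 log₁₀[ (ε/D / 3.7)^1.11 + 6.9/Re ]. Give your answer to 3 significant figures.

Re = ρVD/μ = 626·0.000493·0.431/0.000145 = 917.3.
Re < 2300 → laminar, so f = 64/Re = 0.06977 (roughness is irrelevant in laminar flow).

f ≈ 0.0698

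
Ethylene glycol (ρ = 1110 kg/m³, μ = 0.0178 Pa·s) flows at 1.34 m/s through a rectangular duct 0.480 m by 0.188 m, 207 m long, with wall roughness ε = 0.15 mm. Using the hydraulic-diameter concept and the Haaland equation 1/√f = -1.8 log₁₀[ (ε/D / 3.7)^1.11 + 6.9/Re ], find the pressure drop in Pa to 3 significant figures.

Hydraulic diameter D_h = 4A/P = 4·(0.48·0.188)/(2·(0.48+0.188)) = 0.361/1.336 = 0.2702 m.
Re = ρVD_h/μ = 1110·1.34·0.2702/0.0178 = 2.258e+04.
ε/D_h = 0.00015/0.2702 = 0.000555; Haaland gives 1/√f = -1.8 log₁₀[5.7e-05+0.000306] = 6.193, so f = 0.02607.
ΔP = f(L/D_h)(ρV²/2) = 0.02607·207/0.2702·996.6 = 1.991e+04 Pa.

ΔP ≈ 19900 Pa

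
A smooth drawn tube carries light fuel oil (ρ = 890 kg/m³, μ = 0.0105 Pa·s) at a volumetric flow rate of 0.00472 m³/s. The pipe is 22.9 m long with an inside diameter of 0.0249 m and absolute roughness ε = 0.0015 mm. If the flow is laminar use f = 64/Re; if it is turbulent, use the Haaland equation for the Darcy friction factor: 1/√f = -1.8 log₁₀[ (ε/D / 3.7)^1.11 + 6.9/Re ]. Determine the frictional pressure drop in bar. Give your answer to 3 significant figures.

Cross-sectional area A = πD²/4 = π(0.0249)²/4 = 0.000487 m²; mean velocity V = Q/A = 0.00472/0.000487 = 9.693 m/s.
Reynolds number Re = ρVD/μ = 890 · 9.693 · 0.0249 / 0.0105 = 2.046e+04.
Re > 4000 → turbulent. Relative roughness ε/D = 1.5e-06/0.0249 = 6.02e-05. Haaland: 1/√f = -1.8 log₁₀[(6.02e-05/3.7)^1.11 + 6.9/2.046e+04] = -1.8 log₁₀[4.84e-06 + 0.000337] = 6.238, so f = 0.02569.
Darcy-Weisbach: ΔP = f(L/D)(ρV²/2) = 0.02569·(22.9/0.0249)·(890·9.693²/2) = 0.02569·919.7·4.181e+04 = 9.88e+05 Pa.
ΔP = 9.88e+05 Pa = 9.88 bar.

ΔP ≈ 9.88 bar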